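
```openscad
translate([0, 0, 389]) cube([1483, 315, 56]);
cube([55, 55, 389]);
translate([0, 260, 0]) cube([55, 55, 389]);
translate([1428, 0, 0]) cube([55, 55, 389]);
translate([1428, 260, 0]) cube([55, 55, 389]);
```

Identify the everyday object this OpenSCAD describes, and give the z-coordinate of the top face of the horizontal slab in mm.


A bench. The seat-top height is 445 mm.

A long slab on four corner posts — a bench. The slab sits at z = 389 with thickness 56, so the top is 389 + 56 = 445 mm.


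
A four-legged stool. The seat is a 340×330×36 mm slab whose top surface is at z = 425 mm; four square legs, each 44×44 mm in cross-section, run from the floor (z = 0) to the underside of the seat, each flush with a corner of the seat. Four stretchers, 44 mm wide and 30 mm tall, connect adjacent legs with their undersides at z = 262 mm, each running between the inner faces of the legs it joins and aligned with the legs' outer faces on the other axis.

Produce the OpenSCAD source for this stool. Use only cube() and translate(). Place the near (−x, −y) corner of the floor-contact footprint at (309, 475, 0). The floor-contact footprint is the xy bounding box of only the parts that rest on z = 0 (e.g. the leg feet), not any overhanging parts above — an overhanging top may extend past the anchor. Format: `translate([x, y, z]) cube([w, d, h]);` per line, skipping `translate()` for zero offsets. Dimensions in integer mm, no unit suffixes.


translate([309, 475, 389]) cube([340, 330, 36]);
translate([309, 475, 0]) cube([44, 44, 389]);
translate([605, 475, 0]) cube([44, 44, 389]);
translate([309, 761, 0]) cube([44, 44, 389]);
translate([605, 761, 0]) cube([44, 44, 389]);
translate([353, 475, 262]) cube([252, 44, 30]);
translate([353, 761, 262]) cube([252, 44, 30]);
translate([309, 519, 262]) cube([44, 242, 30]);
translate([605, 519, 262]) cube([44, 242, 30]);


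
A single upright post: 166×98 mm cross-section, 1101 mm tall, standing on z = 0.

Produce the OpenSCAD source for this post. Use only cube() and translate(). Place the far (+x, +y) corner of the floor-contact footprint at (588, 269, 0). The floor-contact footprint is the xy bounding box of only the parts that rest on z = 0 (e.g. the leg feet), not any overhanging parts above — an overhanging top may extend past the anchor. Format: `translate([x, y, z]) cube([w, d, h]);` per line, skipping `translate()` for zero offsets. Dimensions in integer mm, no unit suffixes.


translate([422, 171, 0]) cube([166, 98, 1101]);


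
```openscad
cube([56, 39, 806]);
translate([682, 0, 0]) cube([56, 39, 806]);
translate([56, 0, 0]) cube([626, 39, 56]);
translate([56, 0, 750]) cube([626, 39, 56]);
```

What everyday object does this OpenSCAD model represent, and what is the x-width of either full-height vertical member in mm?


A picture frame. The border width is 56 mm.

Four thin pieces enclosing a rectangular opening — a picture frame. The two full-height stiles are 806 mm tall; the top rail sits at z = 750 and is 56 mm tall, so the border above the opening is 806 − 750 = 56 mm, matching the stile x-width.


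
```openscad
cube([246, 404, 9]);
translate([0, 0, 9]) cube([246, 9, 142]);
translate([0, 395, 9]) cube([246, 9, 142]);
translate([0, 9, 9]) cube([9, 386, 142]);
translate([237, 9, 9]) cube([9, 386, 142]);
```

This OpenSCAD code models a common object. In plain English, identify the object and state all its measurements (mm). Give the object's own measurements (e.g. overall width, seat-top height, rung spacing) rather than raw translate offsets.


An open-topped rectangular box: outside dimensions 246×404×151 mm, with a uniform wall and base thickness of 9 mm. The base is a full 246×404 slab on the floor; four walls sit on top of the base. The front and back walls (the −y and +y sides) span the full width; the two side walls fit between them.


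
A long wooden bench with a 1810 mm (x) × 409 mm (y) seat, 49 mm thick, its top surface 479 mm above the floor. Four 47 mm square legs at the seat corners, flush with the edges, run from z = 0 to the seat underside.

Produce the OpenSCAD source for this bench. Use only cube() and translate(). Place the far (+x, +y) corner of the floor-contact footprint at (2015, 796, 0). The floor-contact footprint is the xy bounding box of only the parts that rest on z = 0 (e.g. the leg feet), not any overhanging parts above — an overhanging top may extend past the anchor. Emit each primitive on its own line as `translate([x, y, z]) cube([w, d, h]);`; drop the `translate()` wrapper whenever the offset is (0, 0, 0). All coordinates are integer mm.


translate([205, 387, 430]) cube([1810, 409, 49]);
translate([205, 387, 0]) cube([47, 47, 430]);
translate([205, 749, 0]) cube([47, 47, 430]);
translate([1968, 387, 0]) cube([47, 47, 430]);
translate([1968, 749, 0]) cube([47, 47, 430]);


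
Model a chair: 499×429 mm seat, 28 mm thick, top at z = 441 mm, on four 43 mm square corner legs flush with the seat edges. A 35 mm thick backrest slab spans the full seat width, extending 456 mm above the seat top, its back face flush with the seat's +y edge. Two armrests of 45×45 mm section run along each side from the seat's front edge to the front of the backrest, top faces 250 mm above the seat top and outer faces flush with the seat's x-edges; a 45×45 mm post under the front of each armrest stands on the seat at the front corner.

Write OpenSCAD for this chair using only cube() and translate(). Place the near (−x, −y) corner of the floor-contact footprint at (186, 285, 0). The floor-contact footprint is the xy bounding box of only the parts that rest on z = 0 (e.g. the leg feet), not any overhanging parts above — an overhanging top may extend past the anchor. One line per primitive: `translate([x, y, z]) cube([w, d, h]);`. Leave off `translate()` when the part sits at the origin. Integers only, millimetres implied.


translate([186, 285, 413]) cube([499, 429, 28]);
translate([186, 285, 0]) cube([43, 43, 413]);
translate([642, 285, 0]) cube([43, 43, 413]);
translate([186, 671, 0]) cube([43, 43, 413]);
translate([642, 671, 0]) cube([43, 43, 413]);
translate([186, 679, 441]) cube([499, 35, 456]);
translate([186, 285, 646]) cube([45, 394, 45]);
translate([640, 285, 646]) cube([45, 394, 45]);
translate([186, 285, 441]) cube([45, 45, 205]);
translate([640, 285, 441]) cube([45, 45, 205]);


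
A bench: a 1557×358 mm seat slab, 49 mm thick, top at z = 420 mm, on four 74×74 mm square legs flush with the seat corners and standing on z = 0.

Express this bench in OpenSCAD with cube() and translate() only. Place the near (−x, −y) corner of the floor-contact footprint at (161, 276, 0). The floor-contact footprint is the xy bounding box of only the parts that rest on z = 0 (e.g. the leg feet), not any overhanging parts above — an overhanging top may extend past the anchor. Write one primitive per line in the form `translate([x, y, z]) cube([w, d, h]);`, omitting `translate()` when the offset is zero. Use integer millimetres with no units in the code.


translate([161, 276, 371]) cube([1557, 358, 49]);
translate([161, 276, 0]) cube([74, 74, 371]);
translate([161, 560, 0]) cube([74, 74, 371]);
translate([1644, 276, 0]) cube([74, 74, 371]);
translate([1644, 560, 0]) cube([74, 74, 371]);


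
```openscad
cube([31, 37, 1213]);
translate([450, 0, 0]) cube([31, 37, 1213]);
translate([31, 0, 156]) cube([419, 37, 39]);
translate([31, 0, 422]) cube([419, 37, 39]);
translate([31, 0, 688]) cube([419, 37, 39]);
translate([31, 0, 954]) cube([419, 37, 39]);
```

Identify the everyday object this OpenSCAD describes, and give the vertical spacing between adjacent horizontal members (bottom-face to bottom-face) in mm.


A ladder. The rung spacing is 266 mm.

Two tall 31×37 posts with 4 short bars between them — a ladder. Adjacent rungs sit at z = 156 and z = 422, so the spacing is 422 − 156 = 266 mm.


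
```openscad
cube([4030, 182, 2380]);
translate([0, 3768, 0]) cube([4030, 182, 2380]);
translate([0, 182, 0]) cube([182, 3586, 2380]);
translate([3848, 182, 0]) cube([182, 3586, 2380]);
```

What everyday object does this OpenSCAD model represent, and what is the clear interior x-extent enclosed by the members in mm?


A house (or room) frame. The interior width is 3666 mm.

Four 2380 mm walls enclosing a rectangle with no floor or roof — a room or house frame. Outside width is 4030 mm and wall thickness is 182 mm, so the interior width is 4030 − 2 × 182 = 3666 mm.


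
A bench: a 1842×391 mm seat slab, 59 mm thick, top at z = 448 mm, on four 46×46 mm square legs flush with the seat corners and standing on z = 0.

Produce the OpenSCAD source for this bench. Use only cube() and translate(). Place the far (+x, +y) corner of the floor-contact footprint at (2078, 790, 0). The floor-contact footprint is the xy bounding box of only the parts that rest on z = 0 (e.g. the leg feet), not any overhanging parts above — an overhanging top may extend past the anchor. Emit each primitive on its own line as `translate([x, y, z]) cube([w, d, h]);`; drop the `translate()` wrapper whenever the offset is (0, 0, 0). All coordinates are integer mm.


// leg_h = 448 − 59 = 389
translate([236, 399, 389]) cube([1842, 391, 59]);
translate([236, 399, 0]) cube([46, 46, 389]);
translate([236, 744, 0]) cube([46, 46, 389]);
translate([2032, 399, 0]) cube([46, 46, 389]);
translate([2032, 744, 0]) cube([46, 46, 389]);


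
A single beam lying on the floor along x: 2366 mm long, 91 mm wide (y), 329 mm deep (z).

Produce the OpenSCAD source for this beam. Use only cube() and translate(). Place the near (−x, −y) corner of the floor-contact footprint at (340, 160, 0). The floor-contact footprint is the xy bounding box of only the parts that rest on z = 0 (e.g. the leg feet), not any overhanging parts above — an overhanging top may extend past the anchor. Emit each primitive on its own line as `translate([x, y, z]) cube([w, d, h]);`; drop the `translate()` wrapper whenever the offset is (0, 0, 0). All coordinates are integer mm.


translate([340, 160, 0]) cube([2366, 91, 329]);


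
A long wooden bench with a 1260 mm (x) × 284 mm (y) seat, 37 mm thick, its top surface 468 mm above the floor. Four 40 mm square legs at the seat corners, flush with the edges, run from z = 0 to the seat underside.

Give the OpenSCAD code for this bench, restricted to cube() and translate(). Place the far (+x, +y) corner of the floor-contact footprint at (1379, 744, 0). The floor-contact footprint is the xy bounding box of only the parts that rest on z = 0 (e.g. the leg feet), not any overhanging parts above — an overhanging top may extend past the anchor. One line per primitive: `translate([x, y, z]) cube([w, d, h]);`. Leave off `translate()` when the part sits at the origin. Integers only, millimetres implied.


translate([119, 460, 431]) cube([1260, 284, 37]);
translate([119, 460, 0]) cube([40, 40, 431]);
translate([119, 704, 0]) cube([40, 40, 431]);
translate([1339, 460, 0]) cube([40, 40, 431]);
translate([1339, 704, 0]) cube([40, 40, 431]);


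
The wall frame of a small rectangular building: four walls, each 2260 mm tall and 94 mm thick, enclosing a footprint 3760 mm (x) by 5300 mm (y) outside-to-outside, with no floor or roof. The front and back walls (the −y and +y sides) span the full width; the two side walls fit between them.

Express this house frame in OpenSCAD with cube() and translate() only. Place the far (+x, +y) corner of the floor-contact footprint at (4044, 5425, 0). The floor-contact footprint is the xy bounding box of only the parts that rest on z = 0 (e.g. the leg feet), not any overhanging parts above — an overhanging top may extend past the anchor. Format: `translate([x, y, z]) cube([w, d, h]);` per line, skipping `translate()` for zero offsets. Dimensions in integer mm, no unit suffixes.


translate([284, 125, 0]) cube([3760, 94, 2260]);
translate([284, 5331, 0]) cube([3760, 94, 2260]);
translate([284, 219, 0]) cube([94, 5112, 2260]);
translate([3950, 219, 0]) cube([94, 5112, 2260]);


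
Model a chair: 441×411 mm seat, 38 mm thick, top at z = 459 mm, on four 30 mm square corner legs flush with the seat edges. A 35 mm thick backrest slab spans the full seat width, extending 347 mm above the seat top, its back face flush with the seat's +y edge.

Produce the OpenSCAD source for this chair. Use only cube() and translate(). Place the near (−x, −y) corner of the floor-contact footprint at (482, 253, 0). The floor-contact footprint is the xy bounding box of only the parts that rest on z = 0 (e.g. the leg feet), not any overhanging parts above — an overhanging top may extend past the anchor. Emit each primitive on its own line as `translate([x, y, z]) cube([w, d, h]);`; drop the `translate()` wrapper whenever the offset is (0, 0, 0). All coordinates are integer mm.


// leg_h = 459 - 38 = 421
translate([482, 253, 421]) cube([441, 411, 38]);
translate([482, 253, 0]) cube([30, 30, 421]);
translate([893, 253, 0]) cube([30, 30, 421]);
translate([482, 634, 0]) cube([30, 30, 421]);
translate([893, 634, 0]) cube([30, 30, 421]);
translate([482, 629, 459]) cube([441, 35, 347]);


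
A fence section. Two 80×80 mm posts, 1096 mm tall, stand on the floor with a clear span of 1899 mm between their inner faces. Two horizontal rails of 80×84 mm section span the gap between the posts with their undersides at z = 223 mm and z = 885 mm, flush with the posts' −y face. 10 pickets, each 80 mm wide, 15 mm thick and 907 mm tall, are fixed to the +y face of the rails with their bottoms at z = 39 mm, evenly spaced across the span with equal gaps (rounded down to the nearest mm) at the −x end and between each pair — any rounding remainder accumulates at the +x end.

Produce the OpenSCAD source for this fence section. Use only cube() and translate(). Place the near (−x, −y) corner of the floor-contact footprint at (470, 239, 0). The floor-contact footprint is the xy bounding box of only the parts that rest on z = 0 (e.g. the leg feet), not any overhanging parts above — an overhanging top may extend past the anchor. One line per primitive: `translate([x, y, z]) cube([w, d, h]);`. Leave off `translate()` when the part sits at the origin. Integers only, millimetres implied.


translate([470, 239, 0]) cube([80, 80, 1096]);
translate([2449, 239, 0]) cube([80, 80, 1096]);
translate([550, 239, 223]) cube([1899, 80, 84]);
translate([550, 239, 885]) cube([1899, 80, 84]);
translate([649, 319, 39]) cube([80, 15, 907]);
translate([828, 319, 39]) cube([80, 15, 907]);
translate([1007, 319, 39]) cube([80, 15, 907]);
translate([1186, 319, 39]) cube([80, 15, 907]);
translate([1365, 319, 39]) cube([80, 15, 907]);
translate([1544, 319, 39]) cube([80, 15, 907]);
translate([1723, 319, 39]) cube([80, 15, 907]);
translate([1902, 319, 39]) cube([80, 15, 907]);
translate([2081, 319, 39]) cube([80, 15, 907]);
translate([2260, 319, 39]) cube([80, 15, 907]);


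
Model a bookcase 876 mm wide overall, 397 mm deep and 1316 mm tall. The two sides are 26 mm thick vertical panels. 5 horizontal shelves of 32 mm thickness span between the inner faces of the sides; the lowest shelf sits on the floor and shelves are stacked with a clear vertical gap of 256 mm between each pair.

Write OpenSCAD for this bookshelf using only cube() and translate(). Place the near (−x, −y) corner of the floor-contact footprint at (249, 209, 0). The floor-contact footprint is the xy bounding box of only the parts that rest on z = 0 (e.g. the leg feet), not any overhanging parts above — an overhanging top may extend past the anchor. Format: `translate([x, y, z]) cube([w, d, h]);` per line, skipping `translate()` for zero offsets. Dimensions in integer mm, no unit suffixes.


translate([249, 209, 0]) cube([26, 397, 1316]);
translate([1099, 209, 0]) cube([26, 397, 1316]);
translate([275, 209, 0]) cube([824, 397, 32]);
translate([275, 209, 288]) cube([824, 397, 32]);
translate([275, 209, 576]) cube([824, 397, 32]);
translate([275, 209, 864]) cube([824, 397, 32]);
translate([275, 209, 1152]) cube([824, 397, 32]);


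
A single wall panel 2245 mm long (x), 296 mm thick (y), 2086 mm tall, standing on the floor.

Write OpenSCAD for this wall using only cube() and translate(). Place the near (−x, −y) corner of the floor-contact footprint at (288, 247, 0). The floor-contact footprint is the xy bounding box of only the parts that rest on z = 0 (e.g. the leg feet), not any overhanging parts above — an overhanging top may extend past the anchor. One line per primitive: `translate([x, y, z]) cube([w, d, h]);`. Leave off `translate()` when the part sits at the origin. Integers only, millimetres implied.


translate([288, 247, 0]) cube([2245, 296, 2086]);


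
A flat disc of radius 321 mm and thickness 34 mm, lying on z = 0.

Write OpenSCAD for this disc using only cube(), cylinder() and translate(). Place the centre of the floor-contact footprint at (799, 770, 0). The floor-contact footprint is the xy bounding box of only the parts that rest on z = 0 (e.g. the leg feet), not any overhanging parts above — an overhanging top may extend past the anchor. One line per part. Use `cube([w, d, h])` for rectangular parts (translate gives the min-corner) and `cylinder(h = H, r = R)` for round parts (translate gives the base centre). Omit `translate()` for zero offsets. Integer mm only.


translate([799, 770, 0]) cylinder(h = 34, r = 321);


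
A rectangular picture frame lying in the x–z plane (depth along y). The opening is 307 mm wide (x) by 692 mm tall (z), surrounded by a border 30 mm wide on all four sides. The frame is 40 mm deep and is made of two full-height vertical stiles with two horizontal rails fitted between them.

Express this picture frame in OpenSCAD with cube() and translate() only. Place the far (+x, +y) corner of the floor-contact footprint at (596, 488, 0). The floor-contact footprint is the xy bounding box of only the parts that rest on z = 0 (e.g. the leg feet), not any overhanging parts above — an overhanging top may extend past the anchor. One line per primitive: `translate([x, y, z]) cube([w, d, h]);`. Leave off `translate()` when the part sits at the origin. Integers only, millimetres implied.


translate([229, 448, 0]) cube([30, 40, 752]);
translate([566, 448, 0]) cube([30, 40, 752]);
translate([259, 448, 0]) cube([307, 40, 30]);
translate([259, 448, 722]) cube([307, 40, 30]);


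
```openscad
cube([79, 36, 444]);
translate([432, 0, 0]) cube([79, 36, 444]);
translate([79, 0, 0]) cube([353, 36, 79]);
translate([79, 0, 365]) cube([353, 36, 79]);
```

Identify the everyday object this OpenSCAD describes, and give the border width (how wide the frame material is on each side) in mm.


A picture frame. The border width is 79 mm.

Four thin pieces enclosing a rectangular opening — a picture frame. The two full-height stiles are 444 mm tall; the top rail sits at z = 365 and is 79 mm tall, so the border above the opening is 444 − 365 = 79 mm, matching the stile x-width.


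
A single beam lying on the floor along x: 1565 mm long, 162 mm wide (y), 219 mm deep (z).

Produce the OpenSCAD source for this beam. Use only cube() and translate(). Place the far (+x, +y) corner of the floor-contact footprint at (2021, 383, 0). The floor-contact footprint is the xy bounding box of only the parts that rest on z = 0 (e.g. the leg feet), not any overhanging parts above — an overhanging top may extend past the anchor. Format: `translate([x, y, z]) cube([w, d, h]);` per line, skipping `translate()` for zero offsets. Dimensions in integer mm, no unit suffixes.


translate([456, 221, 0]) cube([1565, 162, 219]);


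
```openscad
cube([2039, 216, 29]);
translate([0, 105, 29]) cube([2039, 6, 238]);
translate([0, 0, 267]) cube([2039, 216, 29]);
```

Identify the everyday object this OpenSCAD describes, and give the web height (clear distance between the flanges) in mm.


An I-beam. The web height is 238 mm.

Two wide flanges with a thin centred web — an I-beam. Overall 296 mm minus two 29 mm flanges gives a web of 296 − 2·29 = 238 mm.


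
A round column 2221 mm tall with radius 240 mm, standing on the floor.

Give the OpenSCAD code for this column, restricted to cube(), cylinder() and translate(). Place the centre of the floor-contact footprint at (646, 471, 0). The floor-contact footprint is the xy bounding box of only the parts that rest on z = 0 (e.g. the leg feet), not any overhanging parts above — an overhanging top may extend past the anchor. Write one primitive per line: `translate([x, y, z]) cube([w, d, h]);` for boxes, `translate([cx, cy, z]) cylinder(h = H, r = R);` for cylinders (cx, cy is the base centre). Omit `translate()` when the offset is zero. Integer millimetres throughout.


translate([646, 471, 0]) cylinder(h = 2221, r = 240);


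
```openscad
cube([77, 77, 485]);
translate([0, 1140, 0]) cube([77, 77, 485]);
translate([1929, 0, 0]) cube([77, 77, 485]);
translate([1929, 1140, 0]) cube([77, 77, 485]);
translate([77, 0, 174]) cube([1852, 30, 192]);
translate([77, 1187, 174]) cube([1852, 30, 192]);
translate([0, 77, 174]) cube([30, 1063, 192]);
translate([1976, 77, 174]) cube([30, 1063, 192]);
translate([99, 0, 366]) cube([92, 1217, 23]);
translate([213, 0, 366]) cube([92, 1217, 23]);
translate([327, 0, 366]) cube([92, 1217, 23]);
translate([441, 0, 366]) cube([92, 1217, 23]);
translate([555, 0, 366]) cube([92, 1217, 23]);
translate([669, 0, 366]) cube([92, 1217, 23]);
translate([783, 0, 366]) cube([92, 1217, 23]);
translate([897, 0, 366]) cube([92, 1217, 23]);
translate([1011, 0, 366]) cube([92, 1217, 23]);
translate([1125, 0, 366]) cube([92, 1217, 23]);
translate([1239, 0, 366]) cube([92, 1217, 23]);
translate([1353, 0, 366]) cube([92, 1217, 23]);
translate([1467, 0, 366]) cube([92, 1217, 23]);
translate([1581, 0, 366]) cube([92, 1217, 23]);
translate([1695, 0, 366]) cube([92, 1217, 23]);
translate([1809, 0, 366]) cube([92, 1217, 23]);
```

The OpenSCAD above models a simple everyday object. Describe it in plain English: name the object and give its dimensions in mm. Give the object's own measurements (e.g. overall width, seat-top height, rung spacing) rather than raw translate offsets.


A bed frame 2006 mm long (x) by 1217 mm wide (y). Four 77×77 mm corner posts, 485 mm tall, at the corners of the footprint. Four rails of 30 mm thickness and 192 mm height run between adjacent posts with their undersides at z = 174 mm, their outer faces flush with the outside of the frame (the two x-running rails run between the posts' inner faces; the two y-running rails run between the posts' inner faces). 16 slats, each 92 mm wide (x) and 23 mm thick, lie across the top of the two x-running rails, running the full 1217 mm width of the frame in y; along x they sit between the end posts with a 22 mm gap after the −x posts and between neighbouring slats, leaving 28 mm before the +x posts.


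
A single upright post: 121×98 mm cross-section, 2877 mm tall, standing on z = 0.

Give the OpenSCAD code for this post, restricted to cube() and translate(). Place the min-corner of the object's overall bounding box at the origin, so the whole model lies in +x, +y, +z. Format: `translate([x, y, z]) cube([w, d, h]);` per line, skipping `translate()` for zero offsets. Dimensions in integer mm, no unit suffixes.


cube([121, 98, 2877]);


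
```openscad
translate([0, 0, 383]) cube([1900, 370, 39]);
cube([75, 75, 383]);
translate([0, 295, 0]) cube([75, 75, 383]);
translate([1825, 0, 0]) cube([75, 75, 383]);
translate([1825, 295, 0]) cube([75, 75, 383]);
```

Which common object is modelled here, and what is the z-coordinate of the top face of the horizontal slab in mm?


A bench. The seat-top height is 422 mm.

A long slab on four corner posts — a bench. The slab sits at z = 383 with thickness 39, so the top is 383 + 39 = 422 mm.


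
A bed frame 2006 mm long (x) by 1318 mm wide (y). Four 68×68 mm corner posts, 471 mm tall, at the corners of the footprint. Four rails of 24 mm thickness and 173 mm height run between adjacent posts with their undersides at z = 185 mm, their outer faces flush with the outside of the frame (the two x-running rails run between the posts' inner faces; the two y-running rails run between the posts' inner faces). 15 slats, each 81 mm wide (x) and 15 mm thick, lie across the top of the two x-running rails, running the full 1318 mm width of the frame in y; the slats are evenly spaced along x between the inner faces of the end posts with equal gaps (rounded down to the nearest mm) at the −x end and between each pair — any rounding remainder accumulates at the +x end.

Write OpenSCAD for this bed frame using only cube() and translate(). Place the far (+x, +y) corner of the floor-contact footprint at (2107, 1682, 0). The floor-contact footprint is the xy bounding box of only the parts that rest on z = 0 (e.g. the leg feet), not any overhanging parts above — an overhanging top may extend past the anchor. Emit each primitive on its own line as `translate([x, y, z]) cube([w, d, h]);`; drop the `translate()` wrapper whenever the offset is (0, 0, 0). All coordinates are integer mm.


translate([101, 364, 0]) cube([68, 68, 471]);
translate([101, 1614, 0]) cube([68, 68, 471]);
translate([2039, 364, 0]) cube([68, 68, 471]);
translate([2039, 1614, 0]) cube([68, 68, 471]);
translate([169, 364, 185]) cube([1870, 24, 173]);
translate([169, 1658, 185]) cube([1870, 24, 173]);
translate([101, 432, 185]) cube([24, 1182, 173]);
translate([2083, 432, 185]) cube([24, 1182, 173]);
translate([209, 364, 358]) cube([81, 1318, 15]);
translate([330, 364, 358]) cube([81, 1318, 15]);
translate([451, 364, 358]) cube([81, 1318, 15]);
translate([572, 364, 358]) cube([81, 1318, 15]);
translate([693, 364, 358]) cube([81, 1318, 15]);
translate([814, 364, 358]) cube([81, 1318, 15]);
translate([935, 364, 358]) cube([81, 1318, 15]);
translate([1056, 364, 358]) cube([81, 1318, 15]);
translate([1177, 364, 358]) cube([81, 1318, 15]);
translate([1298, 364, 358]) cube([81, 1318, 15]);
translate([1419, 364, 358]) cube([81, 1318, 15]);
translate([1540, 364, 358]) cube([81, 1318, 15]);
translate([1661, 364, 358]) cube([81, 1318, 15]);
translate([1782, 364, 358]) cube([81, 1318, 15]);
translate([1903, 364, 358]) cube([81, 1318, 15]);


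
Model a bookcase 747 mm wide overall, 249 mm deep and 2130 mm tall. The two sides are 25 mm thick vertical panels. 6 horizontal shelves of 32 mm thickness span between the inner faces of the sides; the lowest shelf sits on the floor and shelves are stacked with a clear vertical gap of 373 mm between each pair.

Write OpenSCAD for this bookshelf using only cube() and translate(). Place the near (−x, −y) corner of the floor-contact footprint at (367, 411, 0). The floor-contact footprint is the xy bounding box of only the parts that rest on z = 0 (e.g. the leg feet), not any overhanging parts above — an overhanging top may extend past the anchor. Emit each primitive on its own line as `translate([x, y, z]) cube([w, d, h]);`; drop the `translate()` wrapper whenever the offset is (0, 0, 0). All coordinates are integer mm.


translate([367, 411, 0]) cube([25, 249, 2130]);
translate([1089, 411, 0]) cube([25, 249, 2130]);
translate([392, 411, 0]) cube([697, 249, 32]);
translate([392, 411, 405]) cube([697, 249, 32]);
translate([392, 411, 810]) cube([697, 249, 32]);
translate([392, 411, 1215]) cube([697, 249, 32]);
translate([392, 411, 1620]) cube([697, 249, 32]);
translate([392, 411, 2025]) cube([697, 249, 32]);


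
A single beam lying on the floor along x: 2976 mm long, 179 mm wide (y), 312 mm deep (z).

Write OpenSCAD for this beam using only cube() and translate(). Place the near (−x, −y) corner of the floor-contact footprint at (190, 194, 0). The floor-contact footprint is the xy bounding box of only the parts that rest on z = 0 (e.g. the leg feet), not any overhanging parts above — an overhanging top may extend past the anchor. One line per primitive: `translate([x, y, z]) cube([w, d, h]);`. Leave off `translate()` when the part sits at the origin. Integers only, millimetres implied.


translate([190, 194, 0]) cube([2976, 179, 312]);


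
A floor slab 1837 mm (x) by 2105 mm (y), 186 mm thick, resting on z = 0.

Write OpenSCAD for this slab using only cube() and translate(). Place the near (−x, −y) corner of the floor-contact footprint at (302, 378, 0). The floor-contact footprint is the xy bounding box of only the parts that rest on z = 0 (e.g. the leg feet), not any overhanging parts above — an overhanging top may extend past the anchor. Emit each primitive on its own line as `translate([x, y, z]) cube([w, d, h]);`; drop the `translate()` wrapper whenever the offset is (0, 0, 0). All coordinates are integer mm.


translate([302, 378, 0]) cube([1837, 2105, 186]);


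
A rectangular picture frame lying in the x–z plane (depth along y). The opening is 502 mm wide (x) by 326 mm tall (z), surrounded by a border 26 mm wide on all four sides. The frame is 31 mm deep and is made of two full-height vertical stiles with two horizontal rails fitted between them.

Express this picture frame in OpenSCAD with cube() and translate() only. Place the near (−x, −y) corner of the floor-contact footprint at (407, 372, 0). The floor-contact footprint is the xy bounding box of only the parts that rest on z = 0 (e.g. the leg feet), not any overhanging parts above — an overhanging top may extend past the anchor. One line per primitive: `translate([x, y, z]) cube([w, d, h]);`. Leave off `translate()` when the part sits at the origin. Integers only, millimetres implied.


translate([407, 372, 0]) cube([26, 31, 378]);
translate([935, 372, 0]) cube([26, 31, 378]);
translate([433, 372, 0]) cube([502, 31, 26]);
translate([433, 372, 352]) cube([502, 31, 26]);


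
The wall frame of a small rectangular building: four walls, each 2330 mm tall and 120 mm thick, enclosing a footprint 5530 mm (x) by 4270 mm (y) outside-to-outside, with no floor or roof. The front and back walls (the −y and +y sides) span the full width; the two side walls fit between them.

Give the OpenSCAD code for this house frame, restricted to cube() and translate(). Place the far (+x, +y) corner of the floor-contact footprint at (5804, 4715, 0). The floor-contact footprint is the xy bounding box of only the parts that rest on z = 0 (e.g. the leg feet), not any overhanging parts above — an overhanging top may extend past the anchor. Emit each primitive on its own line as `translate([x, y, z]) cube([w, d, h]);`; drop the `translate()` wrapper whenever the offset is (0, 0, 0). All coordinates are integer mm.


translate([274, 445, 0]) cube([5530, 120, 2330]);
translate([274, 4595, 0]) cube([5530, 120, 2330]);
translate([274, 565, 0]) cube([120, 4030, 2330]);
translate([5684, 565, 0]) cube([120, 4030, 2330]);


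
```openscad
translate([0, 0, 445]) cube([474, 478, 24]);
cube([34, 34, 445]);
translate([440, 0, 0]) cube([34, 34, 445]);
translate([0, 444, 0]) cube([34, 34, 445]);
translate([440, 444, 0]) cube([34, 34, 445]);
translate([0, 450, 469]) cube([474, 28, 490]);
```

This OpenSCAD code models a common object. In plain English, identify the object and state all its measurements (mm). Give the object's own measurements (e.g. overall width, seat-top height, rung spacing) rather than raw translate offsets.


A chair. The seat is a 474×478×24 mm slab with its top at z = 469 mm, on four 34×34 mm corner legs (flush with the seat edges, standing on z = 0). A flat backrest 28 mm thick, 490 mm tall, spans the full seat width and rises from the seat top along its +y edge, rear face flush with the rear of the seat.


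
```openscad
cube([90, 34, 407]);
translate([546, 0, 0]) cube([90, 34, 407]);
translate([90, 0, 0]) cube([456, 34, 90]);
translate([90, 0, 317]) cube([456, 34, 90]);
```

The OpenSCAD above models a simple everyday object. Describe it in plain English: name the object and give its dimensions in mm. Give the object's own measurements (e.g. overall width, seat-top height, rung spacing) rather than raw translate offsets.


A rectangular picture frame lying in the x–z plane (depth along y). The opening is 456 mm wide (x) by 227 mm tall (z), surrounded by a border 90 mm wide on all four sides. The frame is 34 mm deep and is made of two full-height vertical stiles with two horizontal rails fitted between them.


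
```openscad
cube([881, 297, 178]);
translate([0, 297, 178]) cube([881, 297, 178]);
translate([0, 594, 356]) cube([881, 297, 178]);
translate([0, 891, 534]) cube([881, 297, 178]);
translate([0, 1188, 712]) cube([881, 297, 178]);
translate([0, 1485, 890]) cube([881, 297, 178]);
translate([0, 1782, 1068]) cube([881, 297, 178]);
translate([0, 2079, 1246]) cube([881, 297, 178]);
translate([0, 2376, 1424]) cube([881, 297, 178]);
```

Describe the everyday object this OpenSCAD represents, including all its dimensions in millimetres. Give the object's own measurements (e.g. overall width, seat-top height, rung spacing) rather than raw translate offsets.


A straight staircase of 9 solid steps. Each step is 881 mm wide (x), 297 mm deep (y, the going) and 178 mm tall (the rise). The first step rests on the floor; each subsequent step sits one going further in +y and one rise higher in +z, directly behind and above the previous step with no overlap.


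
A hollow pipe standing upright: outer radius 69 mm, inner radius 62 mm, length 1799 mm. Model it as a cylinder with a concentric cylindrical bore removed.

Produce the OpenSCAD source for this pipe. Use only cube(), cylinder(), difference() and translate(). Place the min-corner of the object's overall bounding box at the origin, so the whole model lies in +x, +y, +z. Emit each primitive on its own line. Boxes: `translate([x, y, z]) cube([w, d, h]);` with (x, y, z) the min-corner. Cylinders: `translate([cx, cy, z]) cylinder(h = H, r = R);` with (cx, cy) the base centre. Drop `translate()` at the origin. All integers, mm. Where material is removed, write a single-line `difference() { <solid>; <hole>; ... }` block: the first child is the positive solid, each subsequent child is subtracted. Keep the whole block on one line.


difference() { translate([69, 69, 0]) cylinder(h = 1799, r = 69); translate([69, 69, 0]) cylinder(h = 1799, r = 62); }


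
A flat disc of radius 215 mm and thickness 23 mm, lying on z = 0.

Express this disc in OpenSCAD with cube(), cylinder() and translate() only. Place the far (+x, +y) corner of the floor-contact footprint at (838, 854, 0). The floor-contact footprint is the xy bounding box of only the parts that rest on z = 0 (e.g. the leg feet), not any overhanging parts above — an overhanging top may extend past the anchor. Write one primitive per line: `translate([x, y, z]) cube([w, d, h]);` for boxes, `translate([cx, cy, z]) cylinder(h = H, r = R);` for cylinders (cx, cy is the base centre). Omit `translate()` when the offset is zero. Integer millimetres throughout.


translate([623, 639, 0]) cylinder(h = 23, r = 215);


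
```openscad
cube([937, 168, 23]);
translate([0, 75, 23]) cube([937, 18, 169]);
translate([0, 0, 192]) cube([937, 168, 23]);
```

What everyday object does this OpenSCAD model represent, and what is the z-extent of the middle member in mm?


An I-beam. The web height is 169 mm.

Two wide flanges with a thin centred web — an I-beam. Overall 215 mm minus two 23 mm flanges gives a web of 215 − 2·23 = 169 mm.


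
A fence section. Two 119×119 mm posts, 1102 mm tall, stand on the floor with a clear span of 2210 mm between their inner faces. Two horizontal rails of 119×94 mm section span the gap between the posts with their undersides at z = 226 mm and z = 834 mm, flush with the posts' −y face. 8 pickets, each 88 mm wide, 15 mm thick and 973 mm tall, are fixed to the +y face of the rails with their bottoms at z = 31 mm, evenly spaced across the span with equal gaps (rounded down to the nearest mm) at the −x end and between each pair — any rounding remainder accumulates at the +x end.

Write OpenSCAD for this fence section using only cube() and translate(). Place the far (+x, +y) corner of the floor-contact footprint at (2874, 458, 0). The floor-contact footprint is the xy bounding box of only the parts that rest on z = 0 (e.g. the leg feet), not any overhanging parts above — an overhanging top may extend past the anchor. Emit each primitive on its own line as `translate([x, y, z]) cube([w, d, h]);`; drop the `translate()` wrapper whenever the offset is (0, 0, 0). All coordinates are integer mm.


translate([426, 339, 0]) cube([119, 119, 1102]);
translate([2755, 339, 0]) cube([119, 119, 1102]);
translate([545, 339, 226]) cube([2210, 119, 94]);
translate([545, 339, 834]) cube([2210, 119, 94]);
translate([712, 458, 31]) cube([88, 15, 973]);
translate([967, 458, 31]) cube([88, 15, 973]);
translate([1222, 458, 31]) cube([88, 15, 973]);
translate([1477, 458, 31]) cube([88, 15, 973]);
translate([1732, 458, 31]) cube([88, 15, 973]);
translate([1987, 458, 31]) cube([88, 15, 973]);
translate([2242, 458, 31]) cube([88, 15, 973]);
translate([2497, 458, 31]) cube([88, 15, 973]);


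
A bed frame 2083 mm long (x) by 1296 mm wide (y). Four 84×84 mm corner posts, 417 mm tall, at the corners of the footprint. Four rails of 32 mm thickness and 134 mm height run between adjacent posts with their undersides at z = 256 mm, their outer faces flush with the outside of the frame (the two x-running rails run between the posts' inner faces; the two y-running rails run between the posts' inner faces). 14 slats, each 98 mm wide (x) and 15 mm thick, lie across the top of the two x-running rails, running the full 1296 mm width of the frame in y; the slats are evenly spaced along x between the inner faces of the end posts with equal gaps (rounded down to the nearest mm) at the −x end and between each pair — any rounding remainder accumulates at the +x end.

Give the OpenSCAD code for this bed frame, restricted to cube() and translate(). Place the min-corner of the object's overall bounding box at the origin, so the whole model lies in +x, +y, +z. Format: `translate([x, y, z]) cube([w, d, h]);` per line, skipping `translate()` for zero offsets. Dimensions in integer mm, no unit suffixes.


// slat z = rail_z + rail_h = 256 + 134 = 390
// slat gap = ⌊(1915 − 14·98) / 15⌋ = 36
cube([84, 84, 417]);
translate([0, 1212, 0]) cube([84, 84, 417]);
translate([1999, 0, 0]) cube([84, 84, 417]);
translate([1999, 1212, 0]) cube([84, 84, 417]);
translate([84, 0, 256]) cube([1915, 32, 134]);
translate([84, 1264, 256]) cube([1915, 32, 134]);
translate([0, 84, 256]) cube([32, 1128, 134]);
translate([2051, 84, 256]) cube([32, 1128, 134]);
translate([120, 0, 390]) cube([98, 1296, 15]);
translate([254, 0, 390]) cube([98, 1296, 15]);
translate([388, 0, 390]) cube([98, 1296, 15]);
translate([522, 0, 390]) cube([98, 1296, 15]);
translate([656, 0, 390]) cube([98, 1296, 15]);
translate([790, 0, 390]) cube([98, 1296, 15]);
translate([924, 0, 390]) cube([98, 1296, 15]);
translate([1058, 0, 390]) cube([98, 1296, 15]);
translate([1192, 0, 390]) cube([98, 1296, 15]);
translate([1326, 0, 390]) cube([98, 1296, 15]);
translate([1460, 0, 390]) cube([98, 1296, 15]);
translate([1594, 0, 390]) cube([98, 1296, 15]);
translate([1728, 0, 390]) cube([98, 1296, 15]);
translate([1862, 0, 390]) cube([98, 1296, 15]);


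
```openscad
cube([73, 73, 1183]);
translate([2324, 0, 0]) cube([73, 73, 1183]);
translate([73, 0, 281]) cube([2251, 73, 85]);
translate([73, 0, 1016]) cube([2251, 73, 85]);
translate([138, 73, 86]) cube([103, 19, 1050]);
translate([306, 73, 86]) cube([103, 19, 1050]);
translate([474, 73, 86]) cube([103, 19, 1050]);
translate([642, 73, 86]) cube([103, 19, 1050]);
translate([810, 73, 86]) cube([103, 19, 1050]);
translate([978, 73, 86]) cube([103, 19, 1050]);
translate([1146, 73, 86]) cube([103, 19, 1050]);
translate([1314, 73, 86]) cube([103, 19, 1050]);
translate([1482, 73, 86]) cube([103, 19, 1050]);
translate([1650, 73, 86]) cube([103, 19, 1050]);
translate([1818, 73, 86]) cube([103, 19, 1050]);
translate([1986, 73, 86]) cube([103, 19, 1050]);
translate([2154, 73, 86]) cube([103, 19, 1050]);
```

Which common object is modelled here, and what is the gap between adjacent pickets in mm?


A fence section. The picket gap is 65 mm.

Two posts, two rails, 13 pickets — a fence section. Span 2251 mm holds 13 pickets of 103 mm with 14 equal gaps: ⌊(2251 − 13·103) / 14⌋ = 65 mm.
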